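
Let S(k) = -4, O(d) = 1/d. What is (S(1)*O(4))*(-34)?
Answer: 34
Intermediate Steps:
(S(1)*O(4))*(-34) = -4/4*(-34) = -4*¼*(-34) = -1*(-34) = 34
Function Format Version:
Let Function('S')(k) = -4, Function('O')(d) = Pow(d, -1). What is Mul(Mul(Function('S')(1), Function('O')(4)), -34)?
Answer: 34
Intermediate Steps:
Mul(Mul(Function('S')(1), Function('O')(4)), -34) = Mul(Mul(-4, Pow(4, -1)), -34) = Mul(Mul(-4, Rational(1, 4)), -34) = Mul(-1, -34) = 34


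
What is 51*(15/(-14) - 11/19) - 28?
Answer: -29837/266 ≈ -112.17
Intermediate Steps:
51*(15/(-14) - 11/19) - 28 = 51*(15*(-1/14) - 11*1/19) - 28 = 51*(-15/14 - 11/19) - 28 = 51*(-439/266) - 28 = -22389/266 - 28 = -29837/266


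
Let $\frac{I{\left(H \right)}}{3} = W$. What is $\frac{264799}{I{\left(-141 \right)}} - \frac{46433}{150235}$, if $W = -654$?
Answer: $- \frac{39873179311}{294761070} \approx -135.27$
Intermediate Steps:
$I{\left(H \right)} = -1962$ ($I{\left(H \right)} = 3 \left(-654\right) = -1962$)
$\frac{264799}{I{\left(-141 \right)}} - \frac{46433}{150235} = \frac{264799}{-1962} - \frac{46433}{150235} = 264799 \left(- \frac{1}{1962}\right) - \frac{46433}{150235} = - \frac{264799}{1962} - \frac{46433}{150235} = - \frac{39873179311}{294761070}$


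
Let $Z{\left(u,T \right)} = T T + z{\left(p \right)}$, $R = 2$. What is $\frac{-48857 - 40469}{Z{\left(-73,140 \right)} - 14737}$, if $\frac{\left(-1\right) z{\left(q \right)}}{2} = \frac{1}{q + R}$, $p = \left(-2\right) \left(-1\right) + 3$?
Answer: $- \frac{625282}{34039} \approx -18.37$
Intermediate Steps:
$p = 5$ ($p = 2 + 3 = 5$)
$z{\left(q \right)} = - \frac{2}{2 + q}$ ($z{\left(q \right)} = - \frac{2}{q + 2} = - \frac{2}{2 + q}$)
$Z{\left(u,T \right)} = - \frac{2}{7} + T^{2}$ ($Z{\left(u,T \right)} = T T - \frac{2}{2 + 5} = T^{2} - \frac{2}{7} = - \frac{2}{7} + T^{2}$)
$\frac{-48857 - 40469}{Z{\left(-73,140 \right)} - 14737} = \frac{-48857 - 40469}{\left(- \frac{2}{7} + 140^{2}\right) - 14737} = - \frac{89326}{\left(- \frac{2}{7} + 19600\right) - 14737} = - \frac{89326}{\frac{137198}{7} - 14737} = - \frac{89326}{\frac{34039}{7}} = \left(-89326\right) \frac{7}{34039} = - \frac{625282}{34039}$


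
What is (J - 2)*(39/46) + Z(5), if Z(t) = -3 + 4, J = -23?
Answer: -929/46 ≈ -20.196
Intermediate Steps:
Z(t) = 1
(J - 2)*(39/46) + Z(5) = (-23 - 2)*(39/46) + 1 = -975/46 + 1 = -929/46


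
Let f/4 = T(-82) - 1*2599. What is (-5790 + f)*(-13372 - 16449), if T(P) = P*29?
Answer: 766340058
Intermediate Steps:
T(P) = 29*P
f = -19908 (f = 4*(29*(-82) - 1*2599) = 4*(-2378 - 2599) = 4*(-4977) = -19908)
(-5790 + f)*(-13372 - 16449) = (-5790 - 19908)*(-13372 - 16449) = -25698*(-29821) = 766340058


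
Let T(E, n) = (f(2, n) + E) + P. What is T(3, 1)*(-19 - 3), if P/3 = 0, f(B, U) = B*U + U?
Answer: -132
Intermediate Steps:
f(B, U) = U + B*U
P = 0 (P = 3*0 = 0)
T(E, n) = E + 3*n (T(E, n) = (n*(1 + 2) + E) + 0 = (n*3 + E) + 0 = (3*n + E) + 0 = (E + 3*n) + 0 = E + 3*n)
T(3, 1)*(-19 - 3) = (3 + 3*1)*(-19 - 3) = (3 + 3)*(-22) = 6*(-22) = -132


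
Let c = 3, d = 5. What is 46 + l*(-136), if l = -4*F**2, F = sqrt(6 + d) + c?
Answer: 10926 + 3264*sqrt(11) ≈ 21751.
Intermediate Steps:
F = 3 + sqrt(11) (F = sqrt(6 + 5) + 3 = sqrt(11) + 3 = 3 + sqrt(11) ≈ 6.3166)
l = -4*(3 + sqrt(11))**2 ≈ -159.60
46 + l*(-136) = 46 + (-80 - 24*sqrt(11))*(-136) = 46 + (10880 + 3264*sqrt(11)) = 10926 + 3264*sqrt(11)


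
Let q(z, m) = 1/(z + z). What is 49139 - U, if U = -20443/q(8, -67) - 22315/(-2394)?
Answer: 900665123/2394 ≈ 3.7622e+5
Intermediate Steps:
q(z, m) = 1/(2*z)
U = -783026357/2394 (U = -20443/((1/2)/8) - 22315/(-2394) = -20443/((1/2)*(1/8)) - 22315*(-1/2394) = -20443/1/16 + 22315/2394 = -20443*16 + 22315/2394 = -327088 + 22315/2394 = -783026357/2394 ≈ -3.2708e+5)
49139 - U = 49139 - 1*(-783026357/2394) = 49139 + 783026357/2394 = 900665123/2394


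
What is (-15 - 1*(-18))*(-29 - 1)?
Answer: -90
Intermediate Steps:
(-15 - 1*(-18))*(-29 - 1) = (-15 + 18)*(-30) = 3*(-30) = -90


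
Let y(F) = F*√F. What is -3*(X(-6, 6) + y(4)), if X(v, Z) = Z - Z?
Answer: -24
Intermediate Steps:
X(v, Z) = 0
y(F) = F^(3/2)
-3*(X(-6, 6) + y(4)) = -3*(0 + 4^(3/2)) = -3*(0 + 8) = -3*8 = -24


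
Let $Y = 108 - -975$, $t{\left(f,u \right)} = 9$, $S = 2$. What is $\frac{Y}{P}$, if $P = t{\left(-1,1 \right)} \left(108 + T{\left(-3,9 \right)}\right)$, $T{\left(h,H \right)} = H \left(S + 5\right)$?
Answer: $\frac{19}{27} \approx 0.7037$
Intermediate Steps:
$T{\left(h,H \right)} = 7 H$ ($T{\left(h,H \right)} = H \left(2 + 5\right) = H 7 = 7 H$)
$P = 1539$ ($P = 9 \left(108 + 7 \cdot 9\right) = 9 \left(108 + 63\right) = 9 \cdot 171 = 1539$)
$Y = 1083$ ($Y = 108 + 975 = 1083$)
$\frac{Y}{P} = \frac{1083}{1539} = 1083 \cdot \frac{1}{1539} = \frac{19}{27}$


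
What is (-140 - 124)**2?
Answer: 69696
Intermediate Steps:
(-140 - 124)**2 = (-264)**2 = 69696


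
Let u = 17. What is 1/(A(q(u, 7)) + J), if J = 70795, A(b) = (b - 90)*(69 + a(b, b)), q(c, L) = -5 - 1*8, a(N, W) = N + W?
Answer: 1/66366 ≈ 1.5068e-5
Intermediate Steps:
q(c, L) = -13 (q(c, L) = -5 - 8 = -13)
A(b) = (-90 + b)*(69 + 2*b) (A(b) = (b - 90)*(69 + (b + b)) = (-90 + b)*(69 + 2*b))
1/(A(q(u, 7)) + J) = 1/((-6210 - 111*(-13) + 2*(-13)²) + 70795) = 1/((-6210 + 1443 + 2*169) + 70795) = 1/((-6210 + 1443 + 338) + 70795) = 1/(-4429 + 70795) = 1/66366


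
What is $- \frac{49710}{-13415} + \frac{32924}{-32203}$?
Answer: $\frac{231827134}{86400649} \approx 2.6832$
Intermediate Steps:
$- \frac{49710}{-13415} + \frac{32924}{-32203} = \left(-49710\right) \left(- \frac{1}{13415}\right) + 32924 \left(- \frac{1}{32203}\right) = \frac{9942}{2683} - \frac{32924}{32203} = \frac{231827134}{86400649}$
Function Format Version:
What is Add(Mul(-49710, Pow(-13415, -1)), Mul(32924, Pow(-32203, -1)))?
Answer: Rational(231827134, 86400649) ≈ 2.6832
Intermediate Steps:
Add(Mul(-49710, Pow(-13415, -1)), Mul(32924, Pow(-32203, -1))) = Add(Mul(-49710, Rational(-1, 13415)), Mul(32924, Rational(-1, 32203))) = Add(Rational(9942, 2683), Rational(-32924, 32203)) = Rational(231827134, 86400649)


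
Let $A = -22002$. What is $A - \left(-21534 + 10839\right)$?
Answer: $-11307$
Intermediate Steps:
$A - \left(-21534 + 10839\right) = -22002 - \left(-21534 + 10839\right) = -22002 - -10695 = -22002 + 10695 = -11307$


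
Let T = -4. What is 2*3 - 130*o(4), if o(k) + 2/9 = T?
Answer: 4994/9 ≈ 554.89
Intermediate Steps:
o(k) = -38/9 (o(k) = -2/9 - 4 = -38/9)
2*3 - 130*o(4) = 2*3 - 130*(-38/9) = 6 + 4940/9 = 4994/9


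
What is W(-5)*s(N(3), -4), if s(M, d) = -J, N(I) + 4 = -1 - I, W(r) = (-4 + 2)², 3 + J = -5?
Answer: 32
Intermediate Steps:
J = -8 (J = -3 - 5 = -8)
W(r) = 4 (W(r) = (-2)² = 4)
N(I) = -5 - I (N(I) = -4 + (-1 - I) = -5 - I)
s(M, d) = 8 (s(M, d) = -1*(-8) = 8)
W(-5)*s(N(3), -4) = 4*8 = 32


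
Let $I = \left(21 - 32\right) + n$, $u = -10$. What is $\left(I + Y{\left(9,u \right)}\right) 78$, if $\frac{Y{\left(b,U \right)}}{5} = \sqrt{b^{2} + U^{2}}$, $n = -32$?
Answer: $-3354 + 390 \sqrt{181} \approx 1892.9$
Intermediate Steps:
$Y{\left(b,U \right)} = 5 \sqrt{U^{2} + b^{2}}$ ($Y{\left(b,U \right)} = 5 \sqrt{b^{2} + U^{2}} = 5 \sqrt{U^{2} + b^{2}}$)
$I = -43$ ($I = \left(21 - 32\right) - 32 = -11 - 32 = -43$)
$\left(I + Y{\left(9,u \right)}\right) 78 = \left(-43 + 5 \sqrt{\left(-10\right)^{2} + 9^{2}}\right) 78 = \left(-43 + 5 \sqrt{100 + 81}\right) 78 = \left(-43 + 5 \sqrt{181}\right) 78 = -3354 + 390 \sqrt{181}$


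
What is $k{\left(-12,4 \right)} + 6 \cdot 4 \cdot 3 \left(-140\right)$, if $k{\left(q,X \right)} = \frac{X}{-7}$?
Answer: $- \frac{70564}{7} \approx -10081.0$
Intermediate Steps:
$k{\left(q,X \right)} = - \frac{X}{7}$ ($k{\left(q,X \right)} = X \left(- \frac{1}{7}\right) = - \frac{X}{7}$)
$k{\left(-12,4 \right)} + 6 \cdot 4 \cdot 3 \left(-140\right) = \left(- \frac{1}{7}\right) 4 + 6 \cdot 4 \cdot 3 \left(-140\right) = - \frac{4}{7} + 24 \cdot 3 \left(-140\right) = - \frac{4}{7} + 72 \left(-140\right) = - \frac{4}{7} - 10080 = - \frac{70564}{7}$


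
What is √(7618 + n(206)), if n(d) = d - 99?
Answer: 5*√309 ≈ 87.892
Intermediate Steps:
n(d) = -99 + d
√(7618 + n(206)) = √(7618 + (-99 + 206)) = √(7618 + 107) = √7725 = 5*√309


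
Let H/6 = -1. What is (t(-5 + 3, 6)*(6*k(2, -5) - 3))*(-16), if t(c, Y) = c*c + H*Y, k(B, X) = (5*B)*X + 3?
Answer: -145920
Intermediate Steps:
H = -6 (H = 6*(-1) = -6)
k(B, X) = 3 + 5*B*X (k(B, X) = 5*B*X + 3 = 3 + 5*B*X)
t(c, Y) = c**2 - 6*Y (t(c, Y) = c*c - 6*Y = c**2 - 6*Y)
(t(-5 + 3, 6)*(6*k(2, -5) - 3))*(-16) = (((-5 + 3)**2 - 6*6)*(6*(3 + 5*2*(-5)) - 3))*(-16) = (((-2)**2 - 36)*(6*(3 - 50) - 3))*(-16) = ((4 - 36)*(6*(-47) - 3))*(-16) = -32*(-282 - 3)*(-16) = -32*(-285)*(-16) = 9120*(-16) = -145920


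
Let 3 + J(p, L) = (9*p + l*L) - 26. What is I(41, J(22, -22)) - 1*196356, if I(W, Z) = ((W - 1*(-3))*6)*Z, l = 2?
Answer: -163356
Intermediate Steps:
J(p, L) = -29 + 2*L + 9*p (J(p, L) = -3 + ((9*p + 2*L) - 26) = -3 + ((2*L + 9*p) - 26) = -3 + (-26 + 2*L + 9*p) = -29 + 2*L + 9*p)
I(W, Z) = Z*(18 + 6*W) (I(W, Z) = ((W + 3)*6)*Z = ((3 + W)*6)*Z = (18 + 6*W)*Z = Z*(18 + 6*W))
I(41, J(22, -22)) - 1*196356 = 6*(-29 + 2*(-22) + 9*22)*(3 + 41) - 1*196356 = 6*(-29 - 44 + 198)*44 - 196356 = 6*125*44 - 196356 = 33000 - 196356 = -163356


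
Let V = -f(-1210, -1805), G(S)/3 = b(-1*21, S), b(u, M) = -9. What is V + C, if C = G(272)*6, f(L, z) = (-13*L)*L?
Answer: 19033138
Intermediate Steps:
f(L, z) = -13*L²
G(S) = -27 (G(S) = 3*(-9) = -27)
V = 19033300 (V = -(-13)*(-1210)² = -(-13)*1464100 = -1*(-19033300) = 19033300)
C = -162 (C = -27*6 = -162)
V + C = 19033300 - 162 = 19033138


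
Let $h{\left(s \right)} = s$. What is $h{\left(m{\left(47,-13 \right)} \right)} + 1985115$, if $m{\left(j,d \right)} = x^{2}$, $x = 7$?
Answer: $1985164$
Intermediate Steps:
$m{\left(j,d \right)} = 49$ ($m{\left(j,d \right)} = 7^{2} = 49$)
$h{\left(m{\left(47,-13 \right)} \right)} + 1985115 = 49 + 1985115 = 1985164$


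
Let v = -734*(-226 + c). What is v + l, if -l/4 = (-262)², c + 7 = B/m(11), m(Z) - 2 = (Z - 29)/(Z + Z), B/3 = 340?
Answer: -9581682/13 ≈ -7.3705e+5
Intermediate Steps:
B = 1020 (B = 3*340 = 1020)
m(Z) = 2 + (-29 + Z)/(2*Z) (m(Z) = 2 + (Z - 29)/(Z + Z) = 2 + (-29 + Z)/((2*Z)) = 2 + (-29 + Z)*(1/(2*Z)) = 2 + (-29 + Z)/(2*Z))
c = 11129/13 (c = -7 + 1020/(((½)*(-29 + 5*11)/11)) = -7 + 1020/(((½)*(1/11)*(-29 + 55))) = -7 + 1020/(((½)*(1/11)*26)) = -7 + 1020/(13/11) = -7 + 1020*(11/13) = -7 + 11220/13 = 11129/13 ≈ 856.08)
l = -274576 (l = -4*(-262)² = -4*68644 = -274576)
v = -6012194/13 (v = -734*(-226 + 11129/13) = -734*8191/13 = -6012194/13 ≈ -4.6248e+5)
v + l = -6012194/13 - 274576 = -9581682/13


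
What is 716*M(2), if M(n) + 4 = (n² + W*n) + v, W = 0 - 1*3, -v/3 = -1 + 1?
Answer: -4296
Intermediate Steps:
v = 0 (v = -3*(-1 + 1) = -3*0 = 0)
W = -3 (W = 0 - 3 = -3)
M(n) = -4 + n² - 3*n (M(n) = -4 + ((n² - 3*n) + 0) = -4 + (n² - 3*n) = -4 + n² - 3*n)
716*M(2) = 716*(-4 + 2² - 3*2) = 716*(-4 + 4 - 6) = 716*(-6) = -4296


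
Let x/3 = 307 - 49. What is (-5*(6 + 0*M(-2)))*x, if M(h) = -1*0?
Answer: -23220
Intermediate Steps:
M(h) = 0
x = 774 (x = 3*(307 - 49) = 3*258 = 774)
(-5*(6 + 0*M(-2)))*x = -5*(6 + 0*0)*774 = -5*(6 + 0)*774 = -5*6*774 = -30*774 = -23220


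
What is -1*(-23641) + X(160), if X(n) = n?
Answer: 23801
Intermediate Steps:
-1*(-23641) + X(160) = -1*(-23641) + 160 = 23641 + 160 = 23801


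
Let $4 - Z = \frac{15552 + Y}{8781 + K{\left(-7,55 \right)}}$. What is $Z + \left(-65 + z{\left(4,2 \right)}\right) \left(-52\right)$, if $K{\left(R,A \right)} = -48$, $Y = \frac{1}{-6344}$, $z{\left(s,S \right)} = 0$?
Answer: $\frac{187382220481}{55402152} \approx 3382.2$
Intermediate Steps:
$Y = - \frac{1}{6344} \approx -0.00015763$
$Z = \frac{122946721}{55402152}$ ($Z = 4 - \frac{15552 - \frac{1}{6344}}{8781 - 48} = 4 - \frac{98661887}{6344 \cdot 8733} = 4 - \frac{98661887}{6344} \cdot \frac{1}{8733} = 4 - \frac{98661887}{55402152} = \frac{122946721}{55402152} \approx 2.2192$)
$Z + \left(-65 + z{\left(4,2 \right)}\right) \left(-52\right) = \frac{122946721}{55402152} + \left(-65 + 0\right) \left(-52\right) = \frac{122946721}{55402152} - -3380 = \frac{122946721}{55402152} + 3380 = \frac{187382220481}{55402152}$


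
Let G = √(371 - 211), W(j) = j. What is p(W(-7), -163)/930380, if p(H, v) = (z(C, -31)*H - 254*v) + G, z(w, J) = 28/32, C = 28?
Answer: 331167/7443040 + √10/232595 ≈ 0.044507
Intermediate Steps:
z(w, J) = 7/8 (z(w, J) = 28*(1/32) = 7/8)
G = 4*√10 (G = √160 = 4*√10 ≈ 12.649)
p(H, v) = -254*v + 4*√10 + 7*H/8 (p(H, v) = (7*H/8 - 254*v) + 4*√10 = (-254*v + 7*H/8) + 4*√10 = -254*v + 4*√10 + 7*H/8)
p(W(-7), -163)/930380 = (-254*(-163) + 4*√10 + (7/8)*(-7))/930380 = (41402 + 4*√10 - 49/8)*(1/930380) = (331167/8 + 4*√10)*(1/930380) = 331167/7443040 + √10/232595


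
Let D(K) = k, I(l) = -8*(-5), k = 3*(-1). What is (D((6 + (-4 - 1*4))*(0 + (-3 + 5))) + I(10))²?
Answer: 1369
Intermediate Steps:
k = -3
I(l) = 40
D(K) = -3
(D((6 + (-4 - 1*4))*(0 + (-3 + 5))) + I(10))² = (-3 + 40)² = 37² = 1369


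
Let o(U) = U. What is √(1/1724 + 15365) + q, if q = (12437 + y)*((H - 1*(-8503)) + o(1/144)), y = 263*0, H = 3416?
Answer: 21346083269/144 + √11416871491/862 ≈ 1.4824e+8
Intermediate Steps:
y = 0
q = 21346083269/144 (q = (12437 + 0)*((3416 - 1*(-8503)) + 1/144) = 12437*((3416 + 8503) + 1/144) = 12437*(11919 + 1/144) = 12437*(1716337/144) = 21346083269/144 ≈ 1.4824e+8)
√(1/1724 + 15365) + q = √(1/1724 + 15365) + 21346083269/144 = √(26489261/1724) + 21346083269/144 = √11416871491/862 + 21346083269/144 = 21346083269/144 + √11416871491/862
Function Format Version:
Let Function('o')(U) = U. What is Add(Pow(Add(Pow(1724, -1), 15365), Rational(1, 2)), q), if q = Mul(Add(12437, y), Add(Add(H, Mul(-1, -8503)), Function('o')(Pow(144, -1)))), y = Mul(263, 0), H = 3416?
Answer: Add(Rational(21346083269, 144), Mul(Rational(1, 862), Pow(11416871491, Rational(1, 2)))) ≈ 1.4824e+8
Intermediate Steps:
y = 0
q = Rational(21346083269, 144) (q = Mul(Add(12437, 0), Add(Add(3416, Mul(-1, -8503)), Pow(144, -1))) = Mul(12437, Add(Add(3416, 8503), Rational(1, 144))) = Mul(12437, Add(11919, Rational(1, 144))) = Mul(12437, Rational(1716337, 144)) = Rational(21346083269, 144) ≈ 1.4824e+8)
Add(Pow(Add(Pow(1724, -1), 15365), Rational(1, 2)), q) = Add(Pow(Add(Pow(1724, -1), 15365), Rational(1, 2)), Rational(21346083269, 144)) = Add(Pow(Add(Rational(1, 1724), 15365), Rational(1, 2)), Rational(21346083269, 144)) = Add(Pow(Rational(26489261, 1724), Rational(1, 2)), Rational(21346083269, 144)) = Add(Mul(Rational(1, 862), Pow(11416871491, Rational(1, 2))), Rational(21346083269, 144)) = Add(Rational(21346083269, 144), Mul(Rational(1, 862), Pow(11416871491, Rational(1, 2))))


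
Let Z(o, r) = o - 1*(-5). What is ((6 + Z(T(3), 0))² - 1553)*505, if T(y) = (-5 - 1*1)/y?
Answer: -743360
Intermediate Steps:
T(y) = -6/y (T(y) = (-5 - 1)/y = -6/y)
Z(o, r) = 5 + o (Z(o, r) = o + 5 = 5 + o)
((6 + Z(T(3), 0))² - 1553)*505 = ((6 + (5 - 6/3))² - 1553)*505 = ((6 + (5 - 6*⅓))² - 1553)*505 = ((6 + (5 - 2))² - 1553)*505 = ((6 + 3)² - 1553)*505 = (9² - 1553)*505 = (81 - 1553)*505 = -1472*505 = -743360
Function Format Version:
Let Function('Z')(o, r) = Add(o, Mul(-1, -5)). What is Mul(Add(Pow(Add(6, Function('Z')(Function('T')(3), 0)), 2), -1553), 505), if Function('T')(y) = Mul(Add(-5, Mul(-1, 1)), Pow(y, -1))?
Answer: -743360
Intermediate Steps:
Function('T')(y) = Mul(-6, Pow(y, -1)) (Function('T')(y) = Mul(Add(-5, -1), Pow(y, -1)) = Mul(-6, Pow(y, -1)))
Function('Z')(o, r) = Add(5, o) (Function('Z')(o, r) = Add(o, 5) = Add(5, o))
Mul(Add(Pow(Add(6, Function('Z')(Function('T')(3), 0)), 2), -1553), 505) = Mul(Add(Pow(Add(6, Add(5, Mul(-6, Pow(3, -1)))), 2), -1553), 505) = Mul(Add(Pow(Add(6, Add(5, Mul(-6, Rational(1, 3)))), 2), -1553), 505) = Mul(Add(Pow(Add(6, Add(5, -2)), 2), -1553), 505) = Mul(Add(Pow(Add(6, 3), 2), -1553), 505) = Mul(Add(Pow(9, 2), -1553), 505) = Mul(Add(81, -1553), 505) = Mul(-1472, 505) = -743360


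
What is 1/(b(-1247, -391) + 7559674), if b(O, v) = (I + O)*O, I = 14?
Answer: 1/9097225 ≈ 1.0992e-7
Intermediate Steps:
b(O, v) = O*(14 + O) (b(O, v) = (14 + O)*O = O*(14 + O))
1/(b(-1247, -391) + 7559674) = 1/(-1247*(14 - 1247) + 7559674) = 1/(-1247*(-1233) + 7559674) = 1/(1537551 + 7559674) = 1/9097225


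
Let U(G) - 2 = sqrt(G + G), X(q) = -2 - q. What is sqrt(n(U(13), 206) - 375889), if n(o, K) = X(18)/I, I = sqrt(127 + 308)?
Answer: sqrt(-2845103841 - 348*sqrt(435))/87 ≈ 613.1*I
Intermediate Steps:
I = sqrt(435) ≈ 20.857
U(G) = 2 + sqrt(2)*sqrt(G) (U(G) = 2 + sqrt(G + G) = 2 + sqrt(2*G) = 2 + sqrt(2)*sqrt(G))
n(o, K) = -4*sqrt(435)/87 (n(o, K) = (-2 - 1*18)/(sqrt(435)) = (-2 - 18)*(sqrt(435)/435) = -4*sqrt(435)/87)
sqrt(n(U(13), 206) - 375889) = sqrt(-4*sqrt(435)/87 - 375889) = sqrt(-375889 - 4*sqrt(435)/87)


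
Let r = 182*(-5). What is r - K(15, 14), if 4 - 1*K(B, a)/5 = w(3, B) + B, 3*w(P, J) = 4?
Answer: -2545/3 ≈ -848.33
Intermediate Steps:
w(P, J) = 4/3 (w(P, J) = (⅓)*4 = 4/3)
K(B, a) = 40/3 - 5*B (K(B, a) = 20 - 5*(4/3 + B) = 20 + (-20/3 - 5*B) = 40/3 - 5*B)
r = -910
r - K(15, 14) = -910 - (40/3 - 5*15) = -910 - (40/3 - 75) = -910 - 1*(-185/3) = -910 + 185/3 = -2545/3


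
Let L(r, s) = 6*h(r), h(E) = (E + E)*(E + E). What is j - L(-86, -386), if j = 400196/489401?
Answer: -86870234908/489401 ≈ -1.7750e+5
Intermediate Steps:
j = 400196/489401 (j = 400196*(1/489401) = 400196/489401 ≈ 0.81773)
h(E) = 4*E**2 (h(E) = (2*E)*(2*E) = 4*E**2)
L(r, s) = 24*r**2 (L(r, s) = 6*(4*r**2) = 24*r**2)
j - L(-86, -386) = 400196/489401 - 24*(-86)**2 = 400196/489401 - 24*7396 = 400196/489401 - 1*177504 = 400196/489401 - 177504 = -86870234908/489401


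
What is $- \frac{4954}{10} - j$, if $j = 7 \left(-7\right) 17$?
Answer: $\frac{1688}{5} \approx 337.6$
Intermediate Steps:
$j = -833$ ($j = \left(-49\right) 17 = -833$)
$- \frac{4954}{10} - j = - \frac{4954}{10} - -833 = \left(-4954\right) \frac{1}{10} + 833 = - \frac{2477}{5} + 833 = \frac{1688}{5}$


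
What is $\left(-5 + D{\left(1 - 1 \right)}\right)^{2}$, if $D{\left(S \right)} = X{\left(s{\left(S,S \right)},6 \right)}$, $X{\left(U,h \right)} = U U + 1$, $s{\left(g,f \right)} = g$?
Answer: $16$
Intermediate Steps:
$X{\left(U,h \right)} = 1 + U^{2}$ ($X{\left(U,h \right)} = U^{2} + 1 = 1 + U^{2}$)
$D{\left(S \right)} = 1 + S^{2}$
$\left(-5 + D{\left(1 - 1 \right)}\right)^{2} = \left(-5 + \left(1 + \left(1 - 1\right)^{2}\right)\right)^{2} = \left(-5 + \left(1 + 0^{2}\right)\right)^{2} = \left(-5 + \left(1 + 0\right)\right)^{2} = \left(-5 + 1\right)^{2} = \left(-4\right)^{2} = 16$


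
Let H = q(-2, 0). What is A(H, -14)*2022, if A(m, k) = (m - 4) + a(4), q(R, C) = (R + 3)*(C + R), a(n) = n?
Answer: -4044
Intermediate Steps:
q(R, C) = (3 + R)*(C + R)
H = -2 (H = (-2)² + 3*0 + 3*(-2) + 0*(-2) = 4 + 0 - 6 + 0 = -2)
A(m, k) = m (A(m, k) = (m - 4) + 4 = (-4 + m) + 4 = m)
A(H, -14)*2022 = -2*2022 = -4044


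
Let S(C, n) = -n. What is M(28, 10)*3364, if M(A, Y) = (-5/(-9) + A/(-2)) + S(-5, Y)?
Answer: -709804/9 ≈ -78867.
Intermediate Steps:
S(C, n) = -n
M(A, Y) = 5/9 - Y - A/2 (M(A, Y) = (-5/(-9) + A/(-2)) - Y = (-5*(-1/9) + A*(-1/2)) - Y = (5/9 - A/2) - Y = 5/9 - Y - A/2)
M(28, 10)*3364 = (5/9 - 1*10 - 1/2*28)*3364 = (5/9 - 10 - 14)*3364 = -211/9*3364 = -709804/9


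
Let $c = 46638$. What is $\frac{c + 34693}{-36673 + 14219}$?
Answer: $- \frac{81331}{22454} \approx -3.6221$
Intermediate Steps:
$\frac{c + 34693}{-36673 + 14219} = \frac{46638 + 34693}{-36673 + 14219} = \frac{81331}{-22454} = 81331 \left(- \frac{1}{22454}\right) = - \frac{81331}{22454}$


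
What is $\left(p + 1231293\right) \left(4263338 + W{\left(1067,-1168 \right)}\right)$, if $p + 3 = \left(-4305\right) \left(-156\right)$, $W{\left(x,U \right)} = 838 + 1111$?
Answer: $8116286673690$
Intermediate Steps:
$W{\left(x,U \right)} = 1949$
$p = 671577$ ($p = -3 - -671580 = -3 + 671580 = 671577$)
$\left(p + 1231293\right) \left(4263338 + W{\left(1067,-1168 \right)}\right) = \left(671577 + 1231293\right) \left(4263338 + 1949\right) = 1902870 \cdot 4265287 = 8116286673690$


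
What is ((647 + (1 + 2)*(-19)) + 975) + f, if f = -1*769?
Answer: 796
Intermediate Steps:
f = -769
((647 + (1 + 2)*(-19)) + 975) + f = ((647 + (1 + 2)*(-19)) + 975) - 769 = ((647 + 3*(-19)) + 975) - 769 = ((647 - 57) + 975) - 769 = (590 + 975) - 769 = 1565 - 769 = 796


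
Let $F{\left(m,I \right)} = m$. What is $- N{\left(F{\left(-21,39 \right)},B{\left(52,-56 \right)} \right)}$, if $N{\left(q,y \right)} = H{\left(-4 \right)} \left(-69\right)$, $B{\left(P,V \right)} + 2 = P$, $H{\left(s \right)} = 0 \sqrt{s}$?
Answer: $0$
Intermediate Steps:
$H{\left(s \right)} = 0$
$B{\left(P,V \right)} = -2 + P$
$N{\left(q,y \right)} = 0$ ($N{\left(q,y \right)} = 0 \left(-69\right) = 0$)
$- N{\left(F{\left(-21,39 \right)},B{\left(52,-56 \right)} \right)} = \left(-1\right) 0 = 0$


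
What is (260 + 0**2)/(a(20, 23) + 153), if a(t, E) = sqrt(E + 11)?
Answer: 468/275 - 52*sqrt(34)/4675 ≈ 1.6370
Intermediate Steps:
a(t, E) = sqrt(11 + E)
(260 + 0**2)/(a(20, 23) + 153) = (260 + 0**2)/(sqrt(11 + 23) + 153) = (260 + 0)/(sqrt(34) + 153) = 260/(153 + sqrt(34))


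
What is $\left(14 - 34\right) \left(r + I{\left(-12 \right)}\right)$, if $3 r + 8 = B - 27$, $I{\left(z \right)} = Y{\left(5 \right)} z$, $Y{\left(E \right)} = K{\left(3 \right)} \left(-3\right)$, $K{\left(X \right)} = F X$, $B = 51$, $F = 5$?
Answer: $- \frac{32720}{3} \approx -10907.0$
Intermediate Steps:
$K{\left(X \right)} = 5 X$
$Y{\left(E \right)} = -45$ ($Y{\left(E \right)} = 5 \cdot 3 \left(-3\right) = 15 \left(-3\right) = -45$)
$I{\left(z \right)} = - 45 z$
$r = \frac{16}{3}$ ($r = - \frac{8}{3} + \frac{51 - 27}{3} = - \frac{8}{3} + \frac{1}{3} \cdot 24 = - \frac{8}{3} + 8 = \frac{16}{3} \approx 5.3333$)
$\left(14 - 34\right) \left(r + I{\left(-12 \right)}\right) = \left(14 - 34\right) \left(\frac{16}{3} - -540\right) = \left(14 - 34\right) \left(\frac{16}{3} + 540\right) = \left(-20\right) \frac{1636}{3} = - \frac{32720}{3}$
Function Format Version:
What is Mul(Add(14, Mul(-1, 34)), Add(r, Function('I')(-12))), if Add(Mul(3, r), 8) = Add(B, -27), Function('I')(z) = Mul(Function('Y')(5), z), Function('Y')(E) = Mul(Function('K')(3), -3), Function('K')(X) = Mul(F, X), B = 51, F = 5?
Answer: Rational(-32720, 3) ≈ -10907.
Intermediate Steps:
Function('K')(X) = Mul(5, X)
Function('Y')(E) = -45 (Function('Y')(E) = Mul(Mul(5, 3), -3) = Mul(15, -3) = -45)
Function('I')(z) = Mul(-45, z)
r = Rational(16, 3) (r = Add(Rational(-8, 3), Mul(Rational(1, 3), Add(51, -27))) = Add(Rational(-8, 3), Mul(Rational(1, 3), 24)) = Add(Rational(-8, 3), 8) = Rational(16, 3) ≈ 5.3333)
Mul(Add(14, Mul(-1, 34)), Add(r, Function('I')(-12))) = Mul(Add(14, Mul(-1, 34)), Add(Rational(16, 3), Mul(-45, -12))) = Mul(Add(14, -34), Add(Rational(16, 3), 540)) = Mul(-20, Rational(1636, 3)) = Rational(-32720, 3)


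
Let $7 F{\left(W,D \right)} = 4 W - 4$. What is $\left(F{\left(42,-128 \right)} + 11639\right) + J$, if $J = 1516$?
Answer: $\frac{92249}{7} \approx 13178.0$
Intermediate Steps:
$F{\left(W,D \right)} = - \frac{4}{7} + \frac{4 W}{7}$ ($F{\left(W,D \right)} = \frac{4 W - 4}{7} = \frac{-4 + 4 W}{7} = - \frac{4}{7} + \frac{4 W}{7}$)
$\left(F{\left(42,-128 \right)} + 11639\right) + J = \left(\left(- \frac{4}{7} + \frac{4}{7} \cdot 42\right) + 11639\right) + 1516 = \left(\left(- \frac{4}{7} + 24\right) + 11639\right) + 1516 = \left(\frac{164}{7} + 11639\right) + 1516 = \frac{81637}{7} + 1516 = \frac{92249}{7}$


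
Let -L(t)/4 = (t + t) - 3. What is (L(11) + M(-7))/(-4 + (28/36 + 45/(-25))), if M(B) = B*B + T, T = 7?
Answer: 450/113 ≈ 3.9823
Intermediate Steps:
L(t) = 12 - 8*t (L(t) = -4*((t + t) - 3) = -4*(2*t - 3) = -4*(-3 + 2*t) = 12 - 8*t)
M(B) = 7 + B**2 (M(B) = B*B + 7 = B**2 + 7 = 7 + B**2)
(L(11) + M(-7))/(-4 + (28/36 + 45/(-25))) = ((12 - 8*11) + (7 + (-7)**2))/(-4 + (28/36 + 45/(-25))) = ((12 - 88) + (7 + 49))/(-4 + (28*(1/36) + 45*(-1/25))) = (-76 + 56)/(-4 + (7/9 - 9/5)) = -20/(-4 - 46/45) = -20/(-226/45) = -20*(-45/226) = 450/113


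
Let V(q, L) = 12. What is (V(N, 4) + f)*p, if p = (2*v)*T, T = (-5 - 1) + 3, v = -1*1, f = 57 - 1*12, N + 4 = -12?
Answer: 342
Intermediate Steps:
N = -16 (N = -4 - 12 = -16)
f = 45 (f = 57 - 12 = 45)
v = -1
T = -3 (T = -6 + 3 = -3)
p = 6 (p = (2*(-1))*(-3) = -2*(-3) = 6)
(V(N, 4) + f)*p = (12 + 45)*6 = 57*6 = 342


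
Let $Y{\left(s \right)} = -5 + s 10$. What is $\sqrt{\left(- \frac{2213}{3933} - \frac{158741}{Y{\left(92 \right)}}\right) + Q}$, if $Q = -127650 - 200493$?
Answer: $\frac{i \sqrt{52492650142093135}}{399855} \approx 572.99 i$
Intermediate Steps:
$Y{\left(s \right)} = -5 + 10 s$
$Q = -328143$
$\sqrt{\left(- \frac{2213}{3933} - \frac{158741}{Y{\left(92 \right)}}\right) + Q} = \sqrt{\left(- \frac{2213}{3933} - \frac{158741}{-5 + 10 \cdot 92}\right) - 328143} = \sqrt{\left(\left(-2213\right) \frac{1}{3933} - \frac{158741}{-5 + 920}\right) - 328143} = \sqrt{\left(- \frac{2213}{3933} - \frac{158741}{915}\right) - 328143} = \sqrt{- \frac{208784416}{1199565} - 328143} = \sqrt{- \frac{393837642211}{1199565}} = \frac{i \sqrt{52492650142093135}}{399855}$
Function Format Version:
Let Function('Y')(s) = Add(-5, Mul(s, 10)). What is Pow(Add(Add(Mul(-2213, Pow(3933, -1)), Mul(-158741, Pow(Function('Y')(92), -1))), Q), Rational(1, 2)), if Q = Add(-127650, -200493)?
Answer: Mul(Rational(1, 399855), I, Pow(52492650142093135, Rational(1, 2))) ≈ Mul(572.99, I)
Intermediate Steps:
Function('Y')(s) = Add(-5, Mul(10, s))
Q = -328143
Pow(Add(Add(Mul(-2213, Pow(3933, -1)), Mul(-158741, Pow(Function('Y')(92), -1))), Q), Rational(1, 2)) = Pow(Add(Add(Mul(-2213, Pow(3933, -1)), Mul(-158741, Pow(Add(-5, Mul(10, 92)), -1))), -328143), Rational(1, 2)) = Pow(Add(Add(Mul(-2213, Rational(1, 3933)), Mul(-158741, Pow(Add(-5, 920), -1))), -328143), Rational(1, 2)) = Pow(Add(Add(Rational(-2213, 3933), Mul(-158741, Pow(915, -1))), -328143), Rational(1, 2)) = Pow(Add(Add(Rational(-2213, 3933), Mul(-158741, Rational(1, 915))), -328143), Rational(1, 2)) = Pow(Add(Add(Rational(-2213, 3933), Rational(-158741, 915)), -328143), Rational(1, 2)) = Pow(Add(Rational(-208784416, 1199565), -328143), Rational(1, 2)) = Pow(Rational(-393837642211, 1199565), Rational(1, 2)) = Mul(Rational(1, 399855), I, Pow(52492650142093135, Rational(1, 2)))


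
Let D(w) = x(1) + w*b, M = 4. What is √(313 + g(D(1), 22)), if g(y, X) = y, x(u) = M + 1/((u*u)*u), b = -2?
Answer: 2*√79 ≈ 17.776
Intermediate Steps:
x(u) = 4 + u⁻³ (x(u) = 4 + 1/((u*u)*u) = 4 + 1/(u²*u) = 4 + 1/(u³) = 4 + u⁻³)
D(w) = 5 - 2*w (D(w) = (4 + 1⁻³) + w*(-2) = (4 + 1) - 2*w = 5 - 2*w)
√(313 + g(D(1), 22)) = √(313 + (5 - 2*1)) = √(313 + (5 - 2)) = √(313 + 3) = √316 = 2*√79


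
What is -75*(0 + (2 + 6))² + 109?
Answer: -4691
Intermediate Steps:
-75*(0 + (2 + 6))² + 109 = -75*(0 + 8)² + 109 = -75*8² + 109 = -75*64 + 109 = -4800 + 109 = -4691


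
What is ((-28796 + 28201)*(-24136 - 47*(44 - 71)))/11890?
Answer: 2721173/2378 ≈ 1144.3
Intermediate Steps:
((-28796 + 28201)*(-24136 - 47*(44 - 71)))/11890 = -595*(-24136 - 47*(-27))*(1/11890) = -595*(-24136 + 1269)*(1/11890) = -595*(-22867)*(1/11890) = 13605865*(1/11890) = 2721173/2378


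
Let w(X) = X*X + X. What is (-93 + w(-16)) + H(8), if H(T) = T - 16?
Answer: 139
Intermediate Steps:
H(T) = -16 + T
w(X) = X + X² (w(X) = X² + X = X + X²)
(-93 + w(-16)) + H(8) = (-93 - 16*(1 - 16)) + (-16 + 8) = (-93 - 16*(-15)) - 8 = (-93 + 240) - 8 = 147 - 8 = 139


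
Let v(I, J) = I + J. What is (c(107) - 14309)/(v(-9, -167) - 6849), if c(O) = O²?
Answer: 572/1405 ≈ 0.40712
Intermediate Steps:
(c(107) - 14309)/(v(-9, -167) - 6849) = (107² - 14309)/((-9 - 167) - 6849) = (11449 - 14309)/(-176 - 6849) = -2860/(-7025) = -2860*(-1/7025) = 572/1405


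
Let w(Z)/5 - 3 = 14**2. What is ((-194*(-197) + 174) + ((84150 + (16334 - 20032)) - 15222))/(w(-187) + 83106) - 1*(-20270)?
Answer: 1704830892/84101 ≈ 20271.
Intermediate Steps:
w(Z) = 995 (w(Z) = 15 + 5*14**2 = 15 + 5*196 = 15 + 980 = 995)
((-194*(-197) + 174) + ((84150 + (16334 - 20032)) - 15222))/(w(-187) + 83106) - 1*(-20270) = ((-194*(-197) + 174) + ((84150 + (16334 - 20032)) - 15222))/(995 + 83106) - 1*(-20270) = ((38218 + 174) + ((84150 - 3698) - 15222))/84101 + 20270 = (38392 + (80452 - 15222))*(1/84101) + 20270 = (38392 + 65230)*(1/84101) + 20270 = 103622*(1/84101) + 20270 = 103622/84101 + 20270 = 1704830892/84101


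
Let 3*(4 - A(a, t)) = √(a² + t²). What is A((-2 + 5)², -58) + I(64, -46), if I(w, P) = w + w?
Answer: 132 - √3445/3 ≈ 112.44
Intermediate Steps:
I(w, P) = 2*w
A(a, t) = 4 - √(a² + t²)/3
A((-2 + 5)², -58) + I(64, -46) = (4 - √(((-2 + 5)²)² + (-58)²)/3) + 2*64 = (4 - √((3²)² + 3364)/3) + 128 = (4 - √(9² + 3364)/3) + 128 = (4 - √(81 + 3364)/3) + 128 = (4 - √3445/3) + 128 = 132 - √3445/3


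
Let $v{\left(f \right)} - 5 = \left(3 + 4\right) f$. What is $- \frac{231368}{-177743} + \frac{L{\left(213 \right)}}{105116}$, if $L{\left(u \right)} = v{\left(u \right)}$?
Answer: $\frac{558781414}{424628027} \approx 1.3159$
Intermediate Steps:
$v{\left(f \right)} = 5 + 7 f$ ($v{\left(f \right)} = 5 + \left(3 + 4\right) f = 5 + 7 f$)
$L{\left(u \right)} = 5 + 7 u$
$- \frac{231368}{-177743} + \frac{L{\left(213 \right)}}{105116} = - \frac{231368}{-177743} + \frac{5 + 7 \cdot 213}{105116} = \left(-231368\right) \left(- \frac{1}{177743}\right) + \left(5 + 1491\right) \frac{1}{105116} = \frac{231368}{177743} + 1496 \cdot \frac{1}{105116} = \frac{231368}{177743} + \frac{34}{2389} = \frac{558781414}{424628027}$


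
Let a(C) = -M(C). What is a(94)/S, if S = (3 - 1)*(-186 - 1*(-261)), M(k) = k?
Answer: -47/75 ≈ -0.62667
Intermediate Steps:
a(C) = -C
S = 150 (S = 2*(-186 + 261) = 2*75 = 150)
a(94)/S = -1*94/150 = -94*1/150 = -47/75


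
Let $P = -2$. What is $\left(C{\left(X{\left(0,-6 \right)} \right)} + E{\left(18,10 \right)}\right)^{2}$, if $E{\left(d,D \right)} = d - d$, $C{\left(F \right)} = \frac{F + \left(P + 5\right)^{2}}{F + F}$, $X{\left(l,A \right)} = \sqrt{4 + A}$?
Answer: $- \frac{\left(9 + i \sqrt{2}\right)^{2}}{8} \approx -9.875 - 3.182 i$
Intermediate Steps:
$C{\left(F \right)} = \frac{9 + F}{2 F}$ ($C{\left(F \right)} = \frac{F + \left(-2 + 5\right)^{2}}{F + F} = \frac{F + 3^{2}}{2 F} = \left(F + 9\right) \frac{1}{2 F} = \left(9 + F\right) \frac{1}{2 F} = \frac{9 + F}{2 F}$)
$E{\left(d,D \right)} = 0$
$\left(C{\left(X{\left(0,-6 \right)} \right)} + E{\left(18,10 \right)}\right)^{2} = \left(\frac{9 + \sqrt{4 - 6}}{2 \sqrt{4 - 6}} + 0\right)^{2} = \left(\frac{9 + \sqrt{-2}}{2 \sqrt{-2}} + 0\right)^{2} = \left(\frac{9 + i \sqrt{2}}{2 i \sqrt{2}} + 0\right)^{2} = \left(\frac{- \frac{i \sqrt{2}}{2} \left(9 + i \sqrt{2}\right)}{2} + 0\right)^{2} = \left(- \frac{i \sqrt{2} \left(9 + i \sqrt{2}\right)}{4} + 0\right)^{2} = \left(- \frac{i \sqrt{2} \left(9 + i \sqrt{2}\right)}{4}\right)^{2} = - \frac{\left(9 + i \sqrt{2}\right)^{2}}{8}$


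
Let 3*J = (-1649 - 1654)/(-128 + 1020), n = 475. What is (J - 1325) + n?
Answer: -759301/892 ≈ -851.23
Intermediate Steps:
J = -1101/892 (J = ((-1649 - 1654)/(-128 + 1020))/3 = (-3303/892)/3 = (-3303*1/892)/3 = (⅓)*(-3303/892) = -1101/892 ≈ -1.2343)
(J - 1325) + n = (-1101/892 - 1325) + 475 = -1183001/892 + 475 = -759301/892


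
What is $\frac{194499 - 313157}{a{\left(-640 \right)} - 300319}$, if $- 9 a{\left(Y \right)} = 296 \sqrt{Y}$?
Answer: $\frac{2886455404062}{7305567716881} - \frac{2528839296 i \sqrt{10}}{7305567716881} \approx 0.3951 - 0.0010946 i$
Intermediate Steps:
$a{\left(Y \right)} = - \frac{296 \sqrt{Y}}{9}$
$\frac{194499 - 313157}{a{\left(-640 \right)} - 300319} = \frac{194499 - 313157}{- \frac{296 \sqrt{-640}}{9} - 300319} = - \frac{118658}{- \frac{296 \cdot 8 i \sqrt{10}}{9} - 300319} = - \frac{118658}{- \frac{2368 i \sqrt{10}}{9} - 300319} = - \frac{118658}{-300319 - \frac{2368 i \sqrt{10}}{9}}$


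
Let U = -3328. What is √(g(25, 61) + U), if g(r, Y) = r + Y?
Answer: I*√3242 ≈ 56.939*I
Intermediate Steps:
g(r, Y) = Y + r
√(g(25, 61) + U) = √((61 + 25) - 3328) = √(86 - 3328) = √(-3242) = I*√3242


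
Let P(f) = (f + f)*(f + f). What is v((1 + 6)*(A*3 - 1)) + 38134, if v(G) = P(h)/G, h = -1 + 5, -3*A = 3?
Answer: 266922/7 ≈ 38132.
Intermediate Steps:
A = -1 (A = -1/3*3 = -1)
h = 4
P(f) = 4*f**2 (P(f) = (2*f)*(2*f) = 4*f**2)
v(G) = 64/G (v(G) = (4*4**2)/G = (4*16)/G = 64/G)
v((1 + 6)*(A*3 - 1)) + 38134 = 64/(((1 + 6)*(-1*3 - 1))) + 38134 = 64/((7*(-3 - 1))) + 38134 = 64/((7*(-4))) + 38134 = 64/(-28) + 38134 = 64*(-1/28) + 38134 = -16/7 + 38134 = 266922/7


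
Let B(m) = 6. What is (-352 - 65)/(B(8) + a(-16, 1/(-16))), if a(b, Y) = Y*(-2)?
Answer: -3336/49 ≈ -68.082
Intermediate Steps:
a(b, Y) = -2*Y
(-352 - 65)/(B(8) + a(-16, 1/(-16))) = (-352 - 65)/(6 - 2/(-16)) = -417/(6 - 2*(-1/16)) = -417/(6 + ⅛) = -417/49/8 = -417*8/49 = -3336/49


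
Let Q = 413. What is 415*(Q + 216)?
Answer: 261035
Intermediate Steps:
415*(Q + 216) = 415*(413 + 216) = 415*629 = 261035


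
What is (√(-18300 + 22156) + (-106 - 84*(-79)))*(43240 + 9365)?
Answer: 343510650 + 210420*√241 ≈ 3.4678e+8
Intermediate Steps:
(√(-18300 + 22156) + (-106 - 84*(-79)))*(43240 + 9365) = (√3856 + (-106 + 6636))*52605 = (4*√241 + 6530)*52605 = (6530 + 4*√241)*52605 = 343510650 + 210420*√241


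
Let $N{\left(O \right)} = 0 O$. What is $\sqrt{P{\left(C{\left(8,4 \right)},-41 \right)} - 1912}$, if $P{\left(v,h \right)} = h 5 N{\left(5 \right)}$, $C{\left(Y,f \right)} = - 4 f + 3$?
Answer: $2 i \sqrt{478} \approx 43.726 i$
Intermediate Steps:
$N{\left(O \right)} = 0$
$C{\left(Y,f \right)} = 3 - 4 f$
$P{\left(v,h \right)} = 0$ ($P{\left(v,h \right)} = h 5 \cdot 0 = 5 h 0 = 0$)
$\sqrt{P{\left(C{\left(8,4 \right)},-41 \right)} - 1912} = \sqrt{0 - 1912} = \sqrt{-1912} = 2 i \sqrt{478}$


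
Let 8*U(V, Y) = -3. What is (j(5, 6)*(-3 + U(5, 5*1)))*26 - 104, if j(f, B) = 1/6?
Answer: -949/8 ≈ -118.63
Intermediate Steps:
U(V, Y) = -3/8 (U(V, Y) = (⅛)*(-3) = -3/8)
j(f, B) = ⅙ (j(f, B) = 1*(⅙) = ⅙)
(j(5, 6)*(-3 + U(5, 5*1)))*26 - 104 = ((-3 - 3/8)/6)*26 - 104 = ((⅙)*(-27/8))*26 - 104 = -9/16*26 - 104 = -117/8 - 104 = -949/8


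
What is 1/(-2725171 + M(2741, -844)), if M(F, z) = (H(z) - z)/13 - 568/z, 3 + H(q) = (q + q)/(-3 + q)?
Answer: -2323321/6331294792164 ≈ -3.6696e-7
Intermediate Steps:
H(q) = -3 + 2*q/(-3 + q) (H(q) = -3 + (q + q)/(-3 + q) = -3 + (2*q)/(-3 + q) = -3 + 2*q/(-3 + q))
M(F, z) = -568/z - z/13 + (9 - z)/(13*(-3 + z)) (M(F, z) = ((9 - z)/(-3 + z) - z)/13 - 568/z = (-z + (9 - z)/(-3 + z))*(1/13) - 568/z = (-z/13 + (9 - z)/(13*(-3 + z))) - 568/z = -568/z - z/13 + (9 - z)/(13*(-3 + z)))
1/(-2725171 + M(2741, -844)) = 1/(-2725171 + (1/13)*(22152 - 1*(-844)³ - 7375*(-844) + 2*(-844)²)/(-844*(-3 - 844))) = 1/(-2725171 + (1/13)*(-1/844)*(22152 - 1*(-601211584) + 6224500 + 2*712336)/(-847)) = 1/(-2725171 + (1/13)*(-1/844)*(-1/847)*(22152 + 601211584 + 6224500 + 1424672)) = 1/(-2725171 + (1/13)*(-1/844)*(-1/847)*608882908) = 1/(-2725171 + 152220727/2323321) = 1/(-6331294792164/2323321) = -2323321/6331294792164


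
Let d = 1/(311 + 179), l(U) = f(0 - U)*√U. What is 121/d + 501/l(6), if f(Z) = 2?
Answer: 59290 + 167*√6/4 ≈ 59392.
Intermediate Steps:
l(U) = 2*√U
d = 1/490 ≈ 0.0020408
121/d + 501/l(6) = 121/(1/490) + 501/((2*√6)) = 121*490 + 501*(√6/12) = 59290 + 167*√6/4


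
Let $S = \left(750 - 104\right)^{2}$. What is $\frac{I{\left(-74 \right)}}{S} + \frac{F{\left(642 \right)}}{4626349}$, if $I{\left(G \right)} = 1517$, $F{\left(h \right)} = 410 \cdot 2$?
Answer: $\frac{7360370553}{1930649459284} \approx 0.0038124$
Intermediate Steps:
$F{\left(h \right)} = 820$
$S = 417316$ ($S = 646^{2} = 417316$)
$\frac{I{\left(-74 \right)}}{S} + \frac{F{\left(642 \right)}}{4626349} = \frac{1517}{417316} + \frac{820}{4626349} = \frac{7360370553}{1930649459284}$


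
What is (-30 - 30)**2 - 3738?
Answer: -138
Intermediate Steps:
(-30 - 30)**2 - 3738 = (-60)**2 - 3738 = 3600 - 3738 = -138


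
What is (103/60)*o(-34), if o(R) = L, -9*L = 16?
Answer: -412/135 ≈ -3.0519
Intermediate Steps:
L = -16/9 (L = -1/9*16 = -16/9 ≈ -1.7778)
o(R) = -16/9
(103/60)*o(-34) = (103/60)*(-16/9) = -412/135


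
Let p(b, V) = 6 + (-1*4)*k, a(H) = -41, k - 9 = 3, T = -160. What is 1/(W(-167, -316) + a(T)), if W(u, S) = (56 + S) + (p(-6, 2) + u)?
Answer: -1/510 ≈ -0.0019608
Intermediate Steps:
k = 12 (k = 9 + 3 = 12)
p(b, V) = -42 (p(b, V) = 6 - 1*4*12 = 6 - 4*12 = 6 - 48 = -42)
W(u, S) = 14 + S + u (W(u, S) = (56 + S) + (-42 + u) = 14 + S + u)
1/(W(-167, -316) + a(T)) = 1/((14 - 316 - 167) - 41) = 1/(-469 - 41) = 1/(-510) = -1/510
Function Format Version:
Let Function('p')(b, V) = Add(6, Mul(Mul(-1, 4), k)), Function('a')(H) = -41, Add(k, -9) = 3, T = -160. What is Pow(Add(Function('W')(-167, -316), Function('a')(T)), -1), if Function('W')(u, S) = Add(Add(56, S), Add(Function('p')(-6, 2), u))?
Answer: Rational(-1, 510) ≈ -0.0019608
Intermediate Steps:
k = 12 (k = Add(9, 3) = 12)
Function('p')(b, V) = -42 (Function('p')(b, V) = Add(6, Mul(Mul(-1, 4), 12)) = Add(6, Mul(-4, 12)) = Add(6, -48) = -42)
Function('W')(u, S) = Add(14, S, u) (Function('W')(u, S) = Add(Add(56, S), Add(-42, u)) = Add(14, S, u))
Pow(Add(Function('W')(-167, -316), Function('a')(T)), -1) = Pow(Add(Add(14, -316, -167), -41), -1) = Pow(Add(-469, -41), -1) = Pow(-510, -1) = Rational(-1, 510)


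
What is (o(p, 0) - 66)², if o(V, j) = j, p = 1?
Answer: 4356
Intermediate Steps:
(o(p, 0) - 66)² = (0 - 66)² = (-66)² = 4356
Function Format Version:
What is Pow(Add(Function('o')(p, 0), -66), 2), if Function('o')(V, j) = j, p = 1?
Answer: 4356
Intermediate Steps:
Pow(Add(Function('o')(p, 0), -66), 2) = Pow(Add(0, -66), 2) = Pow(-66, 2) = 4356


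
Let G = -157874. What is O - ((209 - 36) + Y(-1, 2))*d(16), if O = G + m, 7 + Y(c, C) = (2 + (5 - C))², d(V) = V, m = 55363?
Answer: -105567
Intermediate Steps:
Y(c, C) = -7 + (7 - C)² (Y(c, C) = -7 + (2 + (5 - C))² = -7 + (7 - C)²)
O = -102511 (O = -157874 + 55363 = -102511)
O - ((209 - 36) + Y(-1, 2))*d(16) = -102511 - ((209 - 36) + (-7 + (-7 + 2)²))*16 = -102511 - (173 + (-7 + (-5)²))*16 = -102511 - (173 + (-7 + 25))*16 = -102511 - (173 + 18)*16 = -102511 - 191*16 = -102511 - 1*3056 = -102511 - 3056 = -105567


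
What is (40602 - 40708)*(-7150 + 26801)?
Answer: -2083006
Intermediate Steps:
(40602 - 40708)*(-7150 + 26801) = -106*19651 = -2083006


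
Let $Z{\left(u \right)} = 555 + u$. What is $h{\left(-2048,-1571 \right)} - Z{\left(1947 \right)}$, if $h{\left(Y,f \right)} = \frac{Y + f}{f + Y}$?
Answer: $-2501$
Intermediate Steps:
$h{\left(Y,f \right)} = 1$ ($h{\left(Y,f \right)} = \frac{Y + f}{Y + f} = 1$)
$h{\left(-2048,-1571 \right)} - Z{\left(1947 \right)} = 1 - \left(555 + 1947\right) = 1 - 2502 = -2501$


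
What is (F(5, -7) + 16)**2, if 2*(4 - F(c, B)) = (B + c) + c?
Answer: 1369/4 ≈ 342.25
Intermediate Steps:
F(c, B) = 4 - c - B/2 (F(c, B) = 4 - ((B + c) + c)/2 = 4 - (B + 2*c)/2 = 4 + (-c - B/2) = 4 - c - B/2)
(F(5, -7) + 16)**2 = ((4 - 1*5 - 1/2*(-7)) + 16)**2 = ((4 - 5 + 7/2) + 16)**2 = (5/2 + 16)**2 = (37/2)**2 = 1369/4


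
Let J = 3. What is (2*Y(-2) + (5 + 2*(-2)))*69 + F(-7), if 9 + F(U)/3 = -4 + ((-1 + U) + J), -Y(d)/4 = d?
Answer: 1119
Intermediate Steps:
Y(d) = -4*d
F(U) = -33 + 3*U (F(U) = -27 + 3*(-4 + ((-1 + U) + 3)) = -27 + 3*(-4 + (2 + U)) = -27 + 3*(-2 + U) = -27 + (-6 + 3*U) = -33 + 3*U)
(2*Y(-2) + (5 + 2*(-2)))*69 + F(-7) = (2*(-4*(-2)) + (5 + 2*(-2)))*69 + (-33 + 3*(-7)) = (2*8 + (5 - 4))*69 + (-33 - 21) = (16 + 1)*69 - 54 = 17*69 - 54 = 1173 - 54 = 1119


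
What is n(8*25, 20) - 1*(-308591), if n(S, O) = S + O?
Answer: 308811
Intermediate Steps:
n(S, O) = O + S
n(8*25, 20) - 1*(-308591) = (20 + 8*25) - 1*(-308591) = (20 + 200) + 308591 = 220 + 308591 = 308811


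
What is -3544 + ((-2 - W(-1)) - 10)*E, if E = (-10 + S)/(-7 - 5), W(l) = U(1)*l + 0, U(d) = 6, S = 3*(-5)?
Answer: -7113/2 ≈ -3556.5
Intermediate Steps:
S = -15
W(l) = 6*l (W(l) = 6*l + 0 = 6*l)
E = 25/12 (E = (-10 - 15)/(-7 - 5) = -25/(-12) = -25*(-1/12) = 25/12 ≈ 2.0833)
-3544 + ((-2 - W(-1)) - 10)*E = -3544 + ((-2 - 6*(-1)) - 10)*(25/12) = -3544 + ((-2 - 1*(-6)) - 10)*(25/12) = -3544 + ((-2 + 6) - 10)*(25/12) = -3544 + (4 - 10)*(25/12) = -3544 - 6*25/12 = -3544 - 25/2 = -7113/2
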